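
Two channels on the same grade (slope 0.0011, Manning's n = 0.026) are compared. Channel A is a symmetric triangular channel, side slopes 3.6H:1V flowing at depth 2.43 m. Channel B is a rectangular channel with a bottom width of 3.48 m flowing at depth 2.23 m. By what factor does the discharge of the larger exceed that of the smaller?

3.09

Channel A: For a triangular section with side slope z = 3.6: A = zy² = 3.6×2.43² = 21.26 m²; P = 2y√(1+z²) = 2×2.43×3.736 = 18.16 m. Hydraulic radius R = A/P = 21.26/18.16 = 1.171 m. Q_A = (1/0.026)·21.26·1.171^(2/3)·√0.0011 = 30.12 m³/s.
Channel B: Flow area A = b·y = 3.48 × 2.23 = 7.76 m². Wetted perimeter P = b + 2y = 3.48 + 2×2.23 = 7.94 m. Hydraulic radius R = A/P = 7.76/7.94 = 0.9774 m. Q_B = (1/0.026)·7.76·0.9774^(2/3)·√0.0011 = 9.75 m³/s.
The larger discharge is 30.12 m³/s and the smaller is 9.75 m³/s; the ratio is 3.09.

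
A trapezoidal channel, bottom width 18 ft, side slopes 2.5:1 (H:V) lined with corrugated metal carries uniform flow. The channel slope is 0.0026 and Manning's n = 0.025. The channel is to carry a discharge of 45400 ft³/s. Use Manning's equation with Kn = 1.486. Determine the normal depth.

y_n = 28.2 ft

Manning's equation rearranged: A R^(2/3) = nQ / (1.486·√S) = 0.025 × 45400 / (1.486 × √0.0026) = 14980.
Trying y = 30.6 ft: A R^(2/3) = 18220 — over.
Trying y = 22.9 ft: A R^(2/3) = 9129 — short.
Trying y = 28.2 ft: A R^(2/3) = 14970 — matches.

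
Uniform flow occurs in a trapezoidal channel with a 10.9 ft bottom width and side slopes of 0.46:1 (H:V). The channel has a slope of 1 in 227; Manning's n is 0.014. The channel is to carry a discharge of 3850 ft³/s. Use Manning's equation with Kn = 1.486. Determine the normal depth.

Manning's equation rearranged: A R^(2/3) = nQ / (1.486·√S) = 0.014 × 3850 / (1.486 × √0.004405) = 546.5.
Trying y = 10.1 ft: A R^(2/3) = 443 — low.
Trying y = 11.4 ft: A R^(2/3) = 546.2 — matches.

y_n = 11.4 ft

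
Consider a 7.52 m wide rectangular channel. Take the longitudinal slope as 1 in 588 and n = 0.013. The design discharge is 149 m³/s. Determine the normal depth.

y_n = 4.01 m

Manning's equation rearranged: A R^(2/3) = nQ / (1·√S) = 0.013 × 149 / (√0.001701) = 46.97.
Trying y = 2.94 m: A R^(2/3) = 30.87 — too small.
Trying y = 4.8 m: A R^(2/3) = 59.35 — too large.
Trying y = 4.01 m: A R^(2/3) = 46.91 — matches.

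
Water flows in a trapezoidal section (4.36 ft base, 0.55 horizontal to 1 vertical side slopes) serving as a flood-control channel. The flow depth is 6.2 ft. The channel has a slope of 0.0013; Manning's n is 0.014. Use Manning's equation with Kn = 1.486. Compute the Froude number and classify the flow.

subcritical

With bottom width b = 4.36 ft and side slope z = 0.55: A = (b + zy)y = (4.36 + 0.55×6.2)×6.2 = 48.17 ft²; P = b + 2y√(1+z²) = 4.36 + 2×6.2×1.141 = 18.51 ft.
Hydraulic radius R = A/P = 48.17/18.51 = 2.602 ft.
V = (1.486/n) R^(2/3) √S = (1.486/0.014) × 2.602^(2/3) × √0.0013 = 7.241 ft/s. Hydraulic depth D_h = A/T = 48.17/11.18 = 4.309 ft.
Froude number Fr = V/√(g·D_h) = 7.241/√(32.2×4.309) = 0.615, which is less than 1, so the flow is subcritical.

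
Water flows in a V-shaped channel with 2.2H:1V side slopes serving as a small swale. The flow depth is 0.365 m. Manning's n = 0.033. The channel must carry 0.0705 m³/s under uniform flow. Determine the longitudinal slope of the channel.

S = 0.00069

For a triangular section with side slope z = 2.2: A = zy² = 2.2×0.365² = 0.2931 m²; P = 2y√(1+z²) = 2×0.365×2.417 = 1.764 m.
Hydraulic radius R = A/P = 0.2931/1.764 = 0.1661 m.
From Manning's equation, S = [nQ / (1 A R^(2/3))]² = [0.033 × 0.0705 / (1 × 0.2931 × 0.1661^(2/3))]² = 0.00069.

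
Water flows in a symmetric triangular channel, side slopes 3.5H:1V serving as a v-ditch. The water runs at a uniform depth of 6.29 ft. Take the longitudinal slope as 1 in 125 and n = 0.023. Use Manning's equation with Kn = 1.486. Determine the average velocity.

For a triangular section with side slope z = 3.5: A = zy² = 3.5×6.29² = 138.5 ft²; P = 2y√(1+z²) = 2×6.29×3.64 = 45.79 ft.
Hydraulic radius R = A/P = 138.5/45.79 = 3.024 ft.
From Manning's equation, V = (1.486/n) R^(2/3) S^(1/2) = (1.486/0.023) × 3.024^(2/3) × 0.008^(1/2) = 12.1 ft/s.

V = 12.1 ft/s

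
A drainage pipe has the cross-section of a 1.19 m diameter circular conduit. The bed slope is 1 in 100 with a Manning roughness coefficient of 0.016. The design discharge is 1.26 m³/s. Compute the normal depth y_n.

y_n = 0.528 m

Manning's equation rearranged: A R^(2/3) = nQ / (1·√S) = 0.016 × 1.26 / (√0.01) = 0.2016.
At y = 0.657 m: A R^(2/3) = 0.2921 — over.
At y = 0.471 m: A R^(2/3) = 0.1638 — short.
At y = 0.528 m: A R^(2/3) = 0.2014 — ≈ 0.2016.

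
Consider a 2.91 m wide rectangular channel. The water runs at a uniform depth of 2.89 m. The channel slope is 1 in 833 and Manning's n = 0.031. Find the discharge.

Q = 9.2 m³/s

Flow area A = b·y = 2.91 × 2.89 = 8.41 m². Wetted perimeter P = b + 2y = 2.91 + 2×2.89 = 8.69 m.
Hydraulic radius R = A/P = 8.41/8.69 = 0.9678 m.
Manning's equation: Q = (1/n) A R^(2/3) S^(1/2) = (1/0.031) × 8.41 × 0.9678^(2/3) × 0.0012^(1/2) = 9.2 m³/s.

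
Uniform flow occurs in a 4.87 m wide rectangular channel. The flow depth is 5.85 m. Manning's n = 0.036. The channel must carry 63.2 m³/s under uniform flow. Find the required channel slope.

Flow area A = b·y = 4.87 × 5.85 = 28.49 m². Wetted perimeter P = b + 2y = 4.87 + 2×5.85 = 16.57 m.
Hydraulic radius R = A/P = 28.49/16.57 = 1.719 m.
From Manning's equation, S = [nQ / (1 A R^(2/3))]² = [0.036 × 63.2 / (1 × 28.49 × 1.719^(2/3))]² = 0.0031.

S = 0.0031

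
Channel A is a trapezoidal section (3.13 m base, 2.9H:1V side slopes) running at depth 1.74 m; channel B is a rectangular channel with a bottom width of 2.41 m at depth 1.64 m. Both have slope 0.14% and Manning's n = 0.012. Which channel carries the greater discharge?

Channel A: With bottom width b = 3.13 m and side slope z = 2.9: A = (b + zy)y = (3.13 + 2.9×1.74)×1.74 = 14.23 m²; P = b + 2y√(1+z²) = 3.13 + 2×1.74×3.068 = 13.81 m. Hydraulic radius R = A/P = 14.23/13.81 = 1.031 m. Q_A = (1/0.012)·14.23·1.031^(2/3)·√0.0014 = 45.26 m³/s.
Channel B: Flow area A = b·y = 2.41 × 1.64 = 3.952 m². Wetted perimeter P = b + 2y = 2.41 + 2×1.64 = 5.69 m. Hydraulic radius R = A/P = 3.952/5.69 = 0.6946 m. Q_B = (1/0.012)·3.952·0.6946^(2/3)·√0.0014 = 9.666 m³/s.
Q_A = 45.26 m³/s vs Q_B = 9.666 m³/s, so channel A carries more.

channel A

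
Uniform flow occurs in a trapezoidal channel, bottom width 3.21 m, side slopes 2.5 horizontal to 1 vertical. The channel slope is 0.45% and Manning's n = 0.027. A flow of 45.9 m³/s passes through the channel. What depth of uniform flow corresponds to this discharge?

y_n = 2.01 m

Manning's equation rearranged: A R^(2/3) = nQ / (1·√S) = 0.027 × 45.9 / (√0.0045) = 18.47.
Try y = 1.42 m: A R^(2/3) = 8.843 — short.
Try y = 2.27 m: A R^(2/3) = 24.11 — over.
Try y = 2.01 m: A R^(2/3) = 18.48 — close enough.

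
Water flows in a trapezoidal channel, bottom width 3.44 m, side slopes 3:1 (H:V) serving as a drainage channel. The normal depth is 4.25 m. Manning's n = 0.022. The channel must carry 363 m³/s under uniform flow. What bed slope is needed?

S = 0.00452

With bottom width b = 3.44 m and side slope z = 3: A = (b + zy)y = (3.44 + 3×4.25)×4.25 = 68.81 m²; P = b + 2y√(1+z²) = 3.44 + 2×4.25×3.162 = 30.32 m.
Hydraulic radius R = A/P = 68.81/30.32 = 2.269 m.
From Manning's equation, S = [nQ / (1 A R^(2/3))]² = [0.022 × 363 / (1 × 68.81 × 2.269^(2/3))]² = 0.00452.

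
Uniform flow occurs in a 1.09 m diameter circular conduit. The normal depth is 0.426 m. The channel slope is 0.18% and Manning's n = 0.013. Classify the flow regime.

subcritical

For a circular section of diameter D = 1.09 m at depth y = 0.426 m, the central angle is θ = 2 arccos(1 − 2y/D) = 2.701 rad. Then A = (D²/8)(θ − sin θ) = 0.3379 m² and P = Dθ/2 = 1.472 m.
Hydraulic radius R = A/P = 0.3379/1.472 = 0.2295 m.
V = (1/n) R^(2/3) √S = (1/0.013) × 0.2295^(2/3) × √0.0018 = 1.223 m/s. Hydraulic depth D_h = A/T = 0.3379/1.064 = 0.3177 m.
Froude number Fr = V/√(g·D_h) = 1.223/√(9.81×0.3177) = 0.693, which is less than 1, so the flow is subcritical.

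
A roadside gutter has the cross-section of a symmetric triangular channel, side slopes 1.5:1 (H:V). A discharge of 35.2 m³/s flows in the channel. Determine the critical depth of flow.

y_c = 2.57 m

At critical depth, Q² T / (g A³) = 1, i.e. A³/T = Q²/g = 35.2²/9.81 = 126.3.
At y = 2.89 m: A³/T = 226.8 — over.
At y = 2.16 m: A³/T = 52.9 — short.
At y = 2.57 m: A³/T = 126.1 — matches.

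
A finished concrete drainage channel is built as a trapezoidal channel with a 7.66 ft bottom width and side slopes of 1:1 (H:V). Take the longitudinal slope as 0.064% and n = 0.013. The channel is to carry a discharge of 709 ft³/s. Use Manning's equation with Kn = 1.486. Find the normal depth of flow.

Manning's equation rearranged: A R^(2/3) = nQ / (1.486·√S) = 0.013 × 709 / (1.486 × √0.00064) = 245.2.
Try y = 8.71 ft: A R^(2/3) = 383.7 — too large.
Try y = 6.97 ft: A R^(2/3) = 245 — ≈ 245.2.

y_n = 6.97 ft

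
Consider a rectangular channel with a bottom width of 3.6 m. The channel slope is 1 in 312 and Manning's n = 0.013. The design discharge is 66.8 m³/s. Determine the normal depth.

Manning's equation rearranged: A R^(2/3) = nQ / (1·√S) = 0.013 × 66.8 / (√0.003205) = 15.34.
At y = 2.81 m: A R^(2/3) = 10.76 — low.
At y = 4.4 m: A R^(2/3) = 18.65 — high.
At y = 3.74 m: A R^(2/3) = 15.33 — matches.

y_n = 3.74 m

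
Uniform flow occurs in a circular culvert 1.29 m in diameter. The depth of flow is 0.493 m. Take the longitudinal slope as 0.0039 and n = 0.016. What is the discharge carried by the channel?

For a circular section of diameter D = 1.29 m at depth y = 0.493 m, the central angle is θ = 2 arccos(1 − 2y/D) = 2.666 rad. Then A = (D²/8)(θ − sin θ) = 0.4592 m² and P = Dθ/2 = 1.719 m.
Hydraulic radius R = A/P = 0.4592/1.719 = 0.2671 m.
Manning's equation: Q = (1/n) A R^(2/3) S^(1/2) = (1/0.016) × 0.4592 × 0.2671^(2/3) × 0.0039^(1/2) = 0.743 m³/s.

Q = 0.743 m³/s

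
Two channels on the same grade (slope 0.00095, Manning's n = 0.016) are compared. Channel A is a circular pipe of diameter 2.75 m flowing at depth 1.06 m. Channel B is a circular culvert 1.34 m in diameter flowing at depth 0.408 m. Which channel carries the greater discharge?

Channel A: For a circular section of diameter D = 2.75 m at depth y = 1.06 m, the central angle is θ = 2 arccos(1 − 2y/D) = 2.679 rad. Then A = (D²/8)(θ − sin θ) = 2.111 m² and P = Dθ/2 = 3.684 m. Hydraulic radius R = A/P = 2.111/3.684 = 0.5731 m. Q_A = (1/0.016)·2.111·0.5731^(2/3)·√0.00095 = 2.806 m³/s.
Channel B: For a circular section of diameter D = 1.34 m at depth y = 0.408 m, the central angle is θ = 2 arccos(1 − 2y/D) = 2.338 rad. Then A = (D²/8)(θ − sin θ) = 0.3632 m² and P = Dθ/2 = 1.566 m. Hydraulic radius R = A/P = 0.3632/1.566 = 0.2319 m. Q_B = (1/0.016)·0.3632·0.2319^(2/3)·√0.00095 = 0.2641 m³/s.
Q_A = 2.806 m³/s vs Q_B = 0.2641 m³/s, so channel A carries more.

channel A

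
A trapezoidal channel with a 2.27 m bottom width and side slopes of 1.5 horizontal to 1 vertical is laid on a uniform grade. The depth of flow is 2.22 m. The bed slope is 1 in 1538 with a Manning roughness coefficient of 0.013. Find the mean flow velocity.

With bottom width b = 2.27 m and side slope z = 1.5: A = (b + zy)y = (2.27 + 1.5×2.22)×2.22 = 12.43 m²; P = b + 2y√(1+z²) = 2.27 + 2×2.22×1.803 = 10.27 m.
Hydraulic radius R = A/P = 12.43/10.27 = 1.21 m.
From Manning's equation, V = (1/n) R^(2/3) S^(1/2) = (1/0.013) × 1.21^(2/3) × 0.0006502^(1/2) = 2.23 m/s.

V = 2.23 m/s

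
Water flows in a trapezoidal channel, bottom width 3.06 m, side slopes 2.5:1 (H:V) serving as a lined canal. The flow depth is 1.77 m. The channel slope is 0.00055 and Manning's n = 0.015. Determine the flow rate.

With bottom width b = 3.06 m and side slope z = 2.5: A = (b + zy)y = (3.06 + 2.5×1.77)×1.77 = 13.25 m²; P = b + 2y√(1+z²) = 3.06 + 2×1.77×2.693 = 12.59 m.
Hydraulic radius R = A/P = 13.25/12.59 = 1.052 m.
Manning's equation: Q = (1/n) A R^(2/3) S^(1/2) = (1/0.015) × 13.25 × 1.052^(2/3) × 0.00055^(1/2) = 21.4 m³/s.

Q = 21.4 m³/s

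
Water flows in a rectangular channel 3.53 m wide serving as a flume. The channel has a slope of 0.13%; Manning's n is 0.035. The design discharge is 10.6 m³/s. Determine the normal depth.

Manning's equation rearranged: A R^(2/3) = nQ / (1·√S) = 0.035 × 10.6 / (√0.0013) = 10.29.
Trying y = 2.15 m: A R^(2/3) = 7.433 — short.
Trying y = 2.77 m: A R^(2/3) = 10.28 — matches.

y_n = 2.77 m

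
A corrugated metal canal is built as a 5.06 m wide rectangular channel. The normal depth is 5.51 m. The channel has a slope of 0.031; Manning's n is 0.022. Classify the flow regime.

supercritical

Flow area A = b·y = 5.06 × 5.51 = 27.88 m². Wetted perimeter P = b + 2y = 5.06 + 2×5.51 = 16.08 m.
Hydraulic radius R = A/P = 27.88/16.08 = 1.734 m.
V = (1/n) R^(2/3) √S = (1/0.022) × 1.734^(2/3) × √0.031 = 11.55 m/s. Hydraulic depth D_h = A/T = 27.88/5.06 = 5.51 m.
Froude number Fr = V/√(g·D_h) = 11.55/√(9.81×5.51) = 1.57, which is greater than 1, so the flow is supercritical.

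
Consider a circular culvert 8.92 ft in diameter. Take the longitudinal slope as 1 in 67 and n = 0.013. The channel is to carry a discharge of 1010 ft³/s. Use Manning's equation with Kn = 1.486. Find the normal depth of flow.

y_n = 5.38 ft

Manning's equation rearranged: A R^(2/3) = nQ / (1.486·√S) = 0.013 × 1010 / (1.486 × √0.01493) = 72.32.
At y = 5.95 ft: A R^(2/3) = 83.68 — over.
At y = 5.38 ft: A R^(2/3) = 72.24 — matches.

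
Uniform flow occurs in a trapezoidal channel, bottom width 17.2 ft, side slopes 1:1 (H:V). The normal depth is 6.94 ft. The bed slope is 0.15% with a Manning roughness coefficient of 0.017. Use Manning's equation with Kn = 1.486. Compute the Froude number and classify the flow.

subcritical

With bottom width b = 17.2 ft and side slope z = 1: A = (b + zy)y = (17.2 + 1×6.94)×6.94 = 167.5 ft²; P = b + 2y√(1+z²) = 17.2 + 2×6.94×1.414 = 36.83 ft.
Hydraulic radius R = A/P = 167.5/36.83 = 4.549 ft.
V = (1.486/n) R^(2/3) √S = (1.486/0.017) × 4.549^(2/3) × √0.0015 = 9.294 ft/s. Hydraulic depth D_h = A/T = 167.5/31.08 = 5.39 ft.
Froude number Fr = V/√(g·D_h) = 9.294/√(32.2×5.39) = 0.705, which is less than 1, so the flow is subcritical.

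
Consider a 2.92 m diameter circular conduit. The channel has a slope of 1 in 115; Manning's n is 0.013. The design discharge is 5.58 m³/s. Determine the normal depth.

y_n = 0.747 m

Manning's equation rearranged: A R^(2/3) = nQ / (1·√S) = 0.013 × 5.58 / (√0.008696) = 0.7779.
Trying y = 0.527 m: A R^(2/3) = 0.3858 — too small.
Trying y = 0.747 m: A R^(2/3) = 0.7784 — matches.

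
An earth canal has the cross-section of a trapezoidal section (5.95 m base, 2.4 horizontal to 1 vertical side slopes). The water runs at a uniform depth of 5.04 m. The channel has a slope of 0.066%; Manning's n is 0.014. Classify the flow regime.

subcritical

With bottom width b = 5.95 m and side slope z = 2.4: A = (b + zy)y = (5.95 + 2.4×5.04)×5.04 = 90.95 m²; P = b + 2y√(1+z²) = 5.95 + 2×5.04×2.6 = 32.16 m.
Hydraulic radius R = A/P = 90.95/32.16 = 2.828 m.
V = (1/n) R^(2/3) √S = (1/0.014) × 2.828^(2/3) × √0.00066 = 3.67 m/s. Hydraulic depth D_h = A/T = 90.95/30.14 = 3.017 m.
Froude number Fr = V/√(g·D_h) = 3.67/√(9.81×3.017) = 0.675, which is less than 1, so the flow is subcritical.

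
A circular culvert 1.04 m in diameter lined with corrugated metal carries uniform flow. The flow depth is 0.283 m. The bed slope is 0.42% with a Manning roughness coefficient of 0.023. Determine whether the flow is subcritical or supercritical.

For a circular section of diameter D = 1.04 m at depth y = 0.283 m, the central angle is θ = 2 arccos(1 − 2y/D) = 2.195 rad. Then A = (D²/8)(θ − sin θ) = 0.1871 m² and P = Dθ/2 = 1.141 m.
Hydraulic radius R = A/P = 0.1871/1.141 = 0.1639 m.
V = (1/n) R^(2/3) √S = (1/0.023) × 0.1639^(2/3) × √0.0042 = 0.8439 m/s. Hydraulic depth D_h = A/T = 0.1871/0.9257 = 0.2021 m.
Froude number Fr = V/√(g·D_h) = 0.8439/√(9.81×0.2021) = 0.599, which is less than 1, so the flow is subcritical.

subcritical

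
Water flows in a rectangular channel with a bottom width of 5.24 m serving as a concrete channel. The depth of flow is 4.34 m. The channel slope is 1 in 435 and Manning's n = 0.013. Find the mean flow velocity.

V = 5.12 m/s

Flow area A = b·y = 5.24 × 4.34 = 22.74 m². Wetted perimeter P = b + 2y = 5.24 + 2×4.34 = 13.92 m.
Hydraulic radius R = A/P = 22.74/13.92 = 1.634 m.
From Manning's equation, V = (1/n) R^(2/3) S^(1/2) = (1/0.013) × 1.634^(2/3) × 0.002299^(1/2) = 5.12 m/s.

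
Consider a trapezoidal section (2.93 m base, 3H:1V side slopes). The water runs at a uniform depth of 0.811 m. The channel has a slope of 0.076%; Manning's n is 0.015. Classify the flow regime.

With bottom width b = 2.93 m and side slope z = 3: A = (b + zy)y = (2.93 + 3×0.811)×0.811 = 4.349 m²; P = b + 2y√(1+z²) = 2.93 + 2×0.811×3.162 = 8.059 m.
Hydraulic radius R = A/P = 4.349/8.059 = 0.5397 m.
V = (1/n) R^(2/3) √S = (1/0.015) × 0.5397^(2/3) × √0.00076 = 1.218 m/s. Hydraulic depth D_h = A/T = 4.349/7.796 = 0.5579 m.
Froude number Fr = V/√(g·D_h) = 1.218/√(9.81×0.5579) = 0.521, which is less than 1, so the flow is subcritical.

subcritical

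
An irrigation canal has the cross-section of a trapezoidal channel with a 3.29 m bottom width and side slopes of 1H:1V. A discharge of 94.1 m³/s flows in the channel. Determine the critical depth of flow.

y_c = 3.18 m

At critical depth, Q² T / (g A³) = 1, i.e. A³/T = Q²/g = 94.1²/9.81 = 902.6.
Trying y = 4.03 m: A³/T = 2262 — too large.
Trying y = 2.37 m: A³/T = 300.6 — too small.
Trying y = 3.18 m: A³/T = 902.5 — ≈ 902.6.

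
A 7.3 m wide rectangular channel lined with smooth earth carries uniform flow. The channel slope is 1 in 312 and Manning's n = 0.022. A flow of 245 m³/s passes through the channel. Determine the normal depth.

Manning's equation rearranged: A R^(2/3) = nQ / (1·√S) = 0.022 × 245 / (√0.003205) = 95.21.
Trying y = 9.2 m: A R^(2/3) = 127.4 — high.
Trying y = 5.32 m: A R^(2/3) = 64.99 — low.
Trying y = 7.23 m: A R^(2/3) = 95.28 — ≈ 95.21.

y_n = 7.23 m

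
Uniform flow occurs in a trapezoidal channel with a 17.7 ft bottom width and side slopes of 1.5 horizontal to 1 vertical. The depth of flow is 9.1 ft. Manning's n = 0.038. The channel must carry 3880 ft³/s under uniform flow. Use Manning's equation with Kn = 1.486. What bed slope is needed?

S = 0.012

With bottom width b = 17.7 ft and side slope z = 1.5: A = (b + zy)y = (17.7 + 1.5×9.1)×9.1 = 285.3 ft²; P = b + 2y√(1+z²) = 17.7 + 2×9.1×1.803 = 50.51 ft.
Hydraulic radius R = A/P = 285.3/50.51 = 5.648 ft.
From Manning's equation, S = [nQ / (1.486 A R^(2/3))]² = [0.038 × 3880 / (1.486 × 285.3 × 5.648^(2/3))]² = 0.012.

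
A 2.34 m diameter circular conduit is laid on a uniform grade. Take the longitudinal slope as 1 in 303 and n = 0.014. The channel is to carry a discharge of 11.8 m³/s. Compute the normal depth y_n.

y_n = 1.83 m

Manning's equation rearranged: A R^(2/3) = nQ / (1·√S) = 0.014 × 11.8 / (√0.0033) = 2.876.
Trying y = 1.46 m: A R^(2/3) = 2.144 — low.
Trying y = 2.18 m: A R^(2/3) = 3.235 — high.
Trying y = 1.83 m: A R^(2/3) = 2.873 — close enough.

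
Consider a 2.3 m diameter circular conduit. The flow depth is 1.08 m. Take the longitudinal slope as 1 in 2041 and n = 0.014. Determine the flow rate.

For a circular section of diameter D = 2.3 m at depth y = 1.08 m, the central angle is θ = 2 arccos(1 − 2y/D) = 3.02 rad. Then A = (D²/8)(θ − sin θ) = 1.916 m² and P = Dθ/2 = 3.473 m.
Hydraulic radius R = A/P = 1.916/3.473 = 0.5519 m.
Manning's equation: Q = (1/n) A R^(2/3) S^(1/2) = (1/0.014) × 1.916 × 0.5519^(2/3) × 0.00049^(1/2) = 2.04 m³/s.

Q = 2.04 m³/s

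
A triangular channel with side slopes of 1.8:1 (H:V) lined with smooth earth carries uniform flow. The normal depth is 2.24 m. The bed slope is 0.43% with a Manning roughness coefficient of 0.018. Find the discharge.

Q = 32.4 m³/s

For a triangular section with side slope z = 1.8: A = zy² = 1.8×2.24² = 9.032 m²; P = 2y√(1+z²) = 2×2.24×2.059 = 9.225 m.
Hydraulic radius R = A/P = 9.032/9.225 = 0.9791 m.
Manning's equation: Q = (1/n) A R^(2/3) S^(1/2) = (1/0.018) × 9.032 × 0.9791^(2/3) × 0.0043^(1/2) = 32.4 m³/s.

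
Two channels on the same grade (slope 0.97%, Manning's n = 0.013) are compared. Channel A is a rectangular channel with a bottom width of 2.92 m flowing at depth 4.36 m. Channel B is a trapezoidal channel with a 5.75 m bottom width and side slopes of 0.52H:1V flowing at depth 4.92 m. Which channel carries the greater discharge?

channel B

Channel A: Flow area A = b·y = 2.92 × 4.36 = 12.73 m². Wetted perimeter P = b + 2y = 2.92 + 2×4.36 = 11.64 m. Hydraulic radius R = A/P = 12.73/11.64 = 1.094 m. Q_A = (1/0.013)·12.73·1.094^(2/3)·√0.0097 = 102.4 m³/s.
Channel B: With bottom width b = 5.75 m and side slope z = 0.52: A = (b + zy)y = (5.75 + 0.52×4.92)×4.92 = 40.88 m²; P = b + 2y√(1+z²) = 5.75 + 2×4.92×1.127 = 16.84 m. Hydraulic radius R = A/P = 40.88/16.84 = 2.427 m. Q_B = (1/0.013)·40.88·2.427^(2/3)·√0.0097 = 559.3 m³/s.
Q_A = 102.4 m³/s vs Q_B = 559.3 m³/s, so channel B carries more.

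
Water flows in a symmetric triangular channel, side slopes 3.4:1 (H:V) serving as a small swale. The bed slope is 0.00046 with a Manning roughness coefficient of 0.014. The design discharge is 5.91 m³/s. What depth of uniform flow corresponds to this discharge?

y_n = 1.26 m

Manning's equation rearranged: A R^(2/3) = nQ / (1·√S) = 0.014 × 5.91 / (√0.00046) = 3.858.
Try y = 0.858 m: A R^(2/3) = 1.385 — short.
Try y = 1.53 m: A R^(2/3) = 6.476 — over.
Try y = 1.26 m: A R^(2/3) = 3.859 — ≈ 3.858.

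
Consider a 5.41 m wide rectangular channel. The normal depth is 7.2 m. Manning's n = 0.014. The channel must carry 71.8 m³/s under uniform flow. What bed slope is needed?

S = 0.00027

Flow area A = b·y = 5.41 × 7.2 = 38.95 m². Wetted perimeter P = b + 2y = 5.41 + 2×7.2 = 19.81 m.
Hydraulic radius R = A/P = 38.95/19.81 = 1.966 m.
From Manning's equation, S = [nQ / (1 A R^(2/3))]² = [0.014 × 71.8 / (1 × 38.95 × 1.966^(2/3))]² = 0.00027.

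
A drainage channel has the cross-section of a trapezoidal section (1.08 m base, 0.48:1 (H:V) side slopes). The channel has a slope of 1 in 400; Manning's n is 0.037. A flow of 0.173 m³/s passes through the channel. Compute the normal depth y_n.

Manning's equation rearranged: A R^(2/3) = nQ / (1·√S) = 0.037 × 0.173 / (√0.0025) = 0.128.
Trying y = 0.267 m: A R^(2/3) = 0.1077 — too small.
Trying y = 0.341 m: A R^(2/3) = 0.1596 — too large.
Trying y = 0.297 m: A R^(2/3) = 0.1278 — ≈ 0.128.

y_n = 0.297 m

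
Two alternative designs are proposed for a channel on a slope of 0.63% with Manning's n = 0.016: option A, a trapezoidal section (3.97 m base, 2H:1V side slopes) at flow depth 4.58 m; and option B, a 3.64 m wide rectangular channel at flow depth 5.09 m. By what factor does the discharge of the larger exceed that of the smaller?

Channel A: With bottom width b = 3.97 m and side slope z = 2: A = (b + zy)y = (3.97 + 2×4.58)×4.58 = 60.14 m²; P = b + 2y√(1+z²) = 3.97 + 2×4.58×2.236 = 24.45 m. Hydraulic radius R = A/P = 60.14/24.45 = 2.459 m. Q_A = (1/0.016)·60.14·2.459^(2/3)·√0.0063 = 543.5 m³/s.
Channel B: Flow area A = b·y = 3.64 × 5.09 = 18.53 m². Wetted perimeter P = b + 2y = 3.64 + 2×5.09 = 13.82 m. Hydraulic radius R = A/P = 18.53/13.82 = 1.341 m. Q_B = (1/0.016)·18.53·1.341^(2/3)·√0.0063 = 111.7 m³/s.
The larger discharge is 543.5 m³/s and the smaller is 111.7 m³/s; the ratio is 4.86.

4.86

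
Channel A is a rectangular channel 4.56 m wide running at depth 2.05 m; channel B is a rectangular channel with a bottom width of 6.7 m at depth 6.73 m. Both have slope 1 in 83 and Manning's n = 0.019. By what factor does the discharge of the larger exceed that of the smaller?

7.84

Channel A: Flow area A = b·y = 4.56 × 2.05 = 9.348 m². Wetted perimeter P = b + 2y = 4.56 + 2×2.05 = 8.66 m. Hydraulic radius R = A/P = 9.348/8.66 = 1.079 m. Q_A = (1/0.019)·9.348·1.079^(2/3)·√0.01205 = 56.83 m³/s.
Channel B: Flow area A = b·y = 6.7 × 6.73 = 45.09 m². Wetted perimeter P = b + 2y = 6.7 + 2×6.73 = 20.16 m. Hydraulic radius R = A/P = 45.09/20.16 = 2.237 m. Q_B = (1/0.019)·45.09·2.237^(2/3)·√0.01205 = 445.5 m³/s.
The larger discharge is 445.5 m³/s and the smaller is 56.83 m³/s; the ratio is 7.84.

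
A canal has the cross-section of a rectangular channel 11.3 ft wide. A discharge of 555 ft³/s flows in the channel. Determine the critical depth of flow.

For a rectangular channel, critical depth y_c = (q²/g)^(1/3) where q = Q/b = 555/11.3 = 49.12 ft²/s.
So y_c = (49.12²/32.2)^(1/3) = 4.22 ft.

y_c = 4.22 ft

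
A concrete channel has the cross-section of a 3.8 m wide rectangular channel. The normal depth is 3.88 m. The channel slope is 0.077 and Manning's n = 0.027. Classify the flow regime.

supercritical

Flow area A = b·y = 3.8 × 3.88 = 14.74 m². Wetted perimeter P = b + 2y = 3.8 + 2×3.88 = 11.56 m.
Hydraulic radius R = A/P = 14.74/11.56 = 1.275 m.
V = (1/n) R^(2/3) √S = (1/0.027) × 1.275^(2/3) × √0.077 = 12.09 m/s. Hydraulic depth D_h = A/T = 14.74/3.8 = 3.88 m.
Froude number Fr = V/√(g·D_h) = 12.09/√(9.81×3.88) = 1.96, which is greater than 1, so the flow is supercritical.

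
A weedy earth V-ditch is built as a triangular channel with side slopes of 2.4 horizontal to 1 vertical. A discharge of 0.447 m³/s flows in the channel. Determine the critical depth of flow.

y_c = 0.371 m

At critical depth, Q² T / (g A³) = 1, i.e. A³/T = Q²/g = 0.447²/9.81 = 0.02037.
At y = 0.425 m: A³/T = 0.03993 — too large.
At y = 0.266 m: A³/T = 0.003835 — too small.
At y = 0.371 m: A³/T = 0.02024 — matches.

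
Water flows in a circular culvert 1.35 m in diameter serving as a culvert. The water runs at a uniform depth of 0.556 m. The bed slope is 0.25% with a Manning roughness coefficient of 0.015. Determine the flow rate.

Q = 0.822 m³/s

For a circular section of diameter D = 1.35 m at depth y = 0.556 m, the central angle is θ = 2 arccos(1 − 2y/D) = 2.787 rad. Then A = (D²/8)(θ − sin θ) = 0.5559 m² and P = Dθ/2 = 1.881 m.
Hydraulic radius R = A/P = 0.5559/1.881 = 0.2955 m.
Manning's equation: Q = (1/n) A R^(2/3) S^(1/2) = (1/0.015) × 0.5559 × 0.2955^(2/3) × 0.0025^(1/2) = 0.822 m³/s.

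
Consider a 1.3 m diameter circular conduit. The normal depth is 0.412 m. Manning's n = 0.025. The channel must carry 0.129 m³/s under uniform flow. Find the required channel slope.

S = 0.000558

For a circular section of diameter D = 1.3 m at depth y = 0.412 m, the central angle is θ = 2 arccos(1 − 2y/D) = 2.392 rad. Then A = (D²/8)(θ − sin θ) = 0.3613 m² and P = Dθ/2 = 1.555 m.
Hydraulic radius R = A/P = 0.3613/1.555 = 0.2324 m.
From Manning's equation, S = [nQ / (1 A R^(2/3))]² = [0.025 × 0.129 / (1 × 0.3613 × 0.2324^(2/3))]² = 0.000558.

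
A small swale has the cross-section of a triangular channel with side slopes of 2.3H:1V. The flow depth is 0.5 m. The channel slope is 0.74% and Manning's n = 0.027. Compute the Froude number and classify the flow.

For a triangular section with side slope z = 2.3: A = zy² = 2.3×0.5² = 0.575 m²; P = 2y√(1+z²) = 2×0.5×2.508 = 2.508 m.
Hydraulic radius R = A/P = 0.575/2.508 = 0.2293 m.
V = (1/n) R^(2/3) √S = (1/0.027) × 0.2293^(2/3) × √0.0074 = 1.193 m/s. Hydraulic depth D_h = A/T = 0.575/2.3 = 0.25 m.
Froude number Fr = V/√(g·D_h) = 1.193/√(9.81×0.25) = 0.762, which is less than 1, so the flow is subcritical.

subcritical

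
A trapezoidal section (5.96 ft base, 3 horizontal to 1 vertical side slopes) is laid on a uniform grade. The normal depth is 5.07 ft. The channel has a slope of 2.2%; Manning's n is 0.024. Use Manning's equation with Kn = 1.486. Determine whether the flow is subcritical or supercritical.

supercritical

With bottom width b = 5.96 ft and side slope z = 3: A = (b + zy)y = (5.96 + 3×5.07)×5.07 = 107.3 ft²; P = b + 2y√(1+z²) = 5.96 + 2×5.07×3.162 = 38.03 ft.
Hydraulic radius R = A/P = 107.3/38.03 = 2.823 ft.
V = (1.486/n) R^(2/3) √S = (1.486/0.024) × 2.823^(2/3) × √0.022 = 18.34 ft/s. Hydraulic depth D_h = A/T = 107.3/36.38 = 2.95 ft.
Froude number Fr = V/√(g·D_h) = 18.34/√(32.2×2.95) = 1.88, which is greater than 1, so the flow is supercritical.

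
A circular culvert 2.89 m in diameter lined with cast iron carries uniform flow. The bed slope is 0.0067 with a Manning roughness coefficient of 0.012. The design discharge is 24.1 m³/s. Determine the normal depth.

Manning's equation rearranged: A R^(2/3) = nQ / (1·√S) = 0.012 × 24.1 / (√0.0067) = 3.533.
Try y = 1.21 m: A R^(2/3) = 1.934 — low.
Try y = 1.93 m: A R^(2/3) = 4.15 — high.
Try y = 1.73 m: A R^(2/3) = 3.536 — ≈ 3.533.

y_n = 1.73 m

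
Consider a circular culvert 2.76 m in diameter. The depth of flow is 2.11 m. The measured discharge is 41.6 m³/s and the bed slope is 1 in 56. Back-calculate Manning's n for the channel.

n = 0.014

For a circular section of diameter D = 2.76 m at depth y = 2.11 m, the central angle is θ = 2 arccos(1 − 2y/D) = 4.256 rad. Then A = (D²/8)(θ − sin θ) = 4.908 m² and P = Dθ/2 = 5.874 m.
Hydraulic radius R = A/P = 4.908/5.874 = 0.8355 m.
Rearranging Manning's equation: n = (1/Q) A R^(2/3) S^(1/2) = (1/41.6) × 4.908 × 0.8355^(2/3) × √0.01786 = 0.014.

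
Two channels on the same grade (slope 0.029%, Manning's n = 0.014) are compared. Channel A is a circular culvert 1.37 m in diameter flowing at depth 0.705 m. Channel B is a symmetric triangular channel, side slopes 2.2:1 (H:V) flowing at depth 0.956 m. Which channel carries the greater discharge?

Channel A: For a circular section of diameter D = 1.37 m at depth y = 0.705 m, the central angle is θ = 2 arccos(1 − 2y/D) = 3.2 rad. Then A = (D²/8)(θ − sin θ) = 0.7645 m² and P = Dθ/2 = 2.192 m. Hydraulic radius R = A/P = 0.7645/2.192 = 0.3487 m. Q_A = (1/0.014)·0.7645·0.3487^(2/3)·√0.00029 = 0.4607 m³/s.
Channel B: For a triangular section with side slope z = 2.2: A = zy² = 2.2×0.956² = 2.011 m²; P = 2y√(1+z²) = 2×0.956×2.417 = 4.621 m. Hydraulic radius R = A/P = 2.011/4.621 = 0.4352 m. Q_B = (1/0.014)·2.011·0.4352^(2/3)·√0.00029 = 1.404 m³/s.
Q_A = 0.4607 m³/s vs Q_B = 1.404 m³/s, so channel B carries more.

channel B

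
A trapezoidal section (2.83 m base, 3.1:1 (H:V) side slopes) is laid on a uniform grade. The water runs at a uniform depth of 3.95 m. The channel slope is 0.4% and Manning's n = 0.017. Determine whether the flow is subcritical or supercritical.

supercritical

With bottom width b = 2.83 m and side slope z = 3.1: A = (b + zy)y = (2.83 + 3.1×3.95)×3.95 = 59.55 m²; P = b + 2y√(1+z²) = 2.83 + 2×3.95×3.257 = 28.56 m.
Hydraulic radius R = A/P = 59.55/28.56 = 2.085 m.
V = (1/n) R^(2/3) √S = (1/0.017) × 2.085^(2/3) × √0.004 = 6.071 m/s. Hydraulic depth D_h = A/T = 59.55/27.32 = 2.18 m.
Froude number Fr = V/√(g·D_h) = 6.071/√(9.81×2.18) = 1.31, which is greater than 1, so the flow is supercritical.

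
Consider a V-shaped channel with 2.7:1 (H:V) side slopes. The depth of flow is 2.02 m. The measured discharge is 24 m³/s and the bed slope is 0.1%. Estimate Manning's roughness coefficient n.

For a triangular section with side slope z = 2.7: A = zy² = 2.7×2.02² = 11.02 m²; P = 2y√(1+z²) = 2×2.02×2.879 = 11.63 m.
Hydraulic radius R = A/P = 11.02/11.63 = 0.9471 m.
Rearranging Manning's equation: n = (1/Q) A R^(2/3) S^(1/2) = (1/24) × 11.02 × 0.9471^(2/3) × √0.001 = 0.014.

n = 0.014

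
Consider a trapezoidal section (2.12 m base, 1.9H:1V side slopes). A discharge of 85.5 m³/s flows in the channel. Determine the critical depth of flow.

At critical depth, Q² T / (g A³) = 1, i.e. A³/T = Q²/g = 85.5²/9.81 = 745.2.
Try y = 2.06 m: A³/T = 193.1 — too small.
Try y = 3.31 m: A³/T = 1467 — too large.
Try y = 2.83 m: A³/T = 741.8 — matches.

y_c = 2.83 m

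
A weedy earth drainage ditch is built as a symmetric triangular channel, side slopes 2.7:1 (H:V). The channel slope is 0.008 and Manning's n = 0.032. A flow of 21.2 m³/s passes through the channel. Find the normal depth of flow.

y_n = 1.78 m

Manning's equation rearranged: A R^(2/3) = nQ / (1·√S) = 0.032 × 21.2 / (√0.008) = 7.585.
Try y = 2.27 m: A R^(2/3) = 14.5 — over.
Try y = 1.25 m: A R^(2/3) = 2.955 — short.
Try y = 1.78 m: A R^(2/3) = 7.583 — close enough.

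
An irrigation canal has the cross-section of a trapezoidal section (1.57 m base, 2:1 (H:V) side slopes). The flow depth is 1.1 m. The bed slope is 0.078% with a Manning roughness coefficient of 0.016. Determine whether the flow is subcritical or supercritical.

With bottom width b = 1.57 m and side slope z = 2: A = (b + zy)y = (1.57 + 2×1.1)×1.1 = 4.147 m²; P = b + 2y√(1+z²) = 1.57 + 2×1.1×2.236 = 6.489 m.
Hydraulic radius R = A/P = 4.147/6.489 = 0.639 m.
V = (1/n) R^(2/3) √S = (1/0.016) × 0.639^(2/3) × √0.00078 = 1.295 m/s. Hydraulic depth D_h = A/T = 4.147/5.97 = 0.6946 m.
Froude number Fr = V/√(g·D_h) = 1.295/√(9.81×0.6946) = 0.496, which is less than 1, so the flow is subcritical.

subcritical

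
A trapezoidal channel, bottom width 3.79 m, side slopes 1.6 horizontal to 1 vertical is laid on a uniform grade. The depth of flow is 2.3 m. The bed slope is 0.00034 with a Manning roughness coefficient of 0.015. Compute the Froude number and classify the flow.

With bottom width b = 3.79 m and side slope z = 1.6: A = (b + zy)y = (3.79 + 1.6×2.3)×2.3 = 17.18 m²; P = b + 2y√(1+z²) = 3.79 + 2×2.3×1.887 = 12.47 m.
Hydraulic radius R = A/P = 17.18/12.47 = 1.378 m.
V = (1/n) R^(2/3) √S = (1/0.015) × 1.378^(2/3) × √0.00034 = 1.522 m/s. Hydraulic depth D_h = A/T = 17.18/11.15 = 1.541 m.
Froude number Fr = V/√(g·D_h) = 1.522/√(9.81×1.541) = 0.392, which is less than 1, so the flow is subcritical.

subcritical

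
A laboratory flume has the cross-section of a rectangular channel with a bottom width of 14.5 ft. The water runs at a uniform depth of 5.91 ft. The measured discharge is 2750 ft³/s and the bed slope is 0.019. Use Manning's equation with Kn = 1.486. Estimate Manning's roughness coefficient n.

n = 0.014

Flow area A = b·y = 14.5 × 5.91 = 85.7 ft². Wetted perimeter P = b + 2y = 14.5 + 2×5.91 = 26.32 ft.
Hydraulic radius R = A/P = 85.7/26.32 = 3.256 ft.
Rearranging Manning's equation: n = (1.486/Q) A R^(2/3) S^(1/2) = (1.486/2750) × 85.7 × 3.256^(2/3) × √0.019 = 0.014.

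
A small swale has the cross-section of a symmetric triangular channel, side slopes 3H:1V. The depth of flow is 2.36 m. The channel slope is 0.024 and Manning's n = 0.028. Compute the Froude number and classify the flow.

For a triangular section with side slope z = 3: A = zy² = 3×2.36² = 16.71 m²; P = 2y√(1+z²) = 2×2.36×3.162 = 14.93 m.
Hydraulic radius R = A/P = 16.71/14.93 = 1.119 m.
V = (1/n) R^(2/3) √S = (1/0.028) × 1.119^(2/3) × √0.024 = 5.965 m/s. Hydraulic depth D_h = A/T = 16.71/14.16 = 1.18 m.
Froude number Fr = V/√(g·D_h) = 5.965/√(9.81×1.18) = 1.75, which is greater than 1, so the flow is supercritical.

supercritical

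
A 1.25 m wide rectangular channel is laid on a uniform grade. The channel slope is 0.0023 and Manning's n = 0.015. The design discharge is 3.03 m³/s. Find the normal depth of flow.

Manning's equation rearranged: A R^(2/3) = nQ / (1·√S) = 0.015 × 3.03 / (√0.0023) = 0.9477.
At y = 1.55 m: A R^(2/3) = 1.13 — too large.
At y = 0.915 m: A R^(2/3) = 0.5909 — too small.
At y = 1.34 m: A R^(2/3) = 0.9486 — matches.

y_n = 1.34 m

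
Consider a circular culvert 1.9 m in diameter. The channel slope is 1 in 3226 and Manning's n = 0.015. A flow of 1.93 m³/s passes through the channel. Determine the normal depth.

y_n = 1.48 m

Manning's equation rearranged: A R^(2/3) = nQ / (1·√S) = 0.015 × 1.93 / (√0.00031) = 1.644.
Trying y = 1.77 m: A R^(2/3) = 1.856 — high.
Trying y = 1.48 m: A R^(2/3) = 1.642 — matches.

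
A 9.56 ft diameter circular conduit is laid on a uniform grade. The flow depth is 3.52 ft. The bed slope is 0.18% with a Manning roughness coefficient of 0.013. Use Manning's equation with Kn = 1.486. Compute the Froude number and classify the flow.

For a circular section of diameter D = 9.56 ft at depth y = 3.52 ft, the central angle is θ = 2 arccos(1 − 2y/D) = 2.608 rad. Then A = (D²/8)(θ − sin θ) = 23.99 ft² and P = Dθ/2 = 12.47 ft.
Hydraulic radius R = A/P = 23.99/12.47 = 1.924 ft.
V = (1.486/n) R^(2/3) √S = (1.486/0.013) × 1.924^(2/3) × √0.0018 = 7.502 ft/s. Hydraulic depth D_h = A/T = 23.99/9.222 = 2.601 ft.
Froude number Fr = V/√(g·D_h) = 7.502/√(32.2×2.601) = 0.82, which is less than 1, so the flow is subcritical.

subcritical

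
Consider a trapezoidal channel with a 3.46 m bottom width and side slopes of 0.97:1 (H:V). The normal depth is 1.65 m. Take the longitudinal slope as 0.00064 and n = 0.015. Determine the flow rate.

Q = 14.4 m³/s

With bottom width b = 3.46 m and side slope z = 0.97: A = (b + zy)y = (3.46 + 0.97×1.65)×1.65 = 8.35 m²; P = b + 2y√(1+z²) = 3.46 + 2×1.65×1.393 = 8.057 m.
Hydraulic radius R = A/P = 8.35/8.057 = 1.036 m.
Manning's equation: Q = (1/n) A R^(2/3) S^(1/2) = (1/0.015) × 8.35 × 1.036^(2/3) × 0.00064^(1/2) = 14.4 m³/s.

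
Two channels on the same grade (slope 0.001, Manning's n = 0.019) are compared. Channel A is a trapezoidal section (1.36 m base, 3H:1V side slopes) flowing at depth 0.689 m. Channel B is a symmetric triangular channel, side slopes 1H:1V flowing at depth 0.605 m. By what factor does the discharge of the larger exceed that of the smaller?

Channel A: With bottom width b = 1.36 m and side slope z = 3: A = (b + zy)y = (1.36 + 3×0.689)×0.689 = 2.361 m²; P = b + 2y√(1+z²) = 1.36 + 2×0.689×3.162 = 5.718 m. Hydraulic radius R = A/P = 2.361/5.718 = 0.413 m. Q_A = (1/0.019)·2.361·0.413^(2/3)·√0.001 = 2.179 m³/s.
Channel B: For a triangular section with side slope z = 1: A = zy² = 1×0.605² = 0.366 m²; P = 2y√(1+z²) = 2×0.605×1.414 = 1.711 m. Hydraulic radius R = A/P = 0.366/1.711 = 0.2139 m. Q_B = (1/0.019)·0.366·0.2139^(2/3)·√0.001 = 0.2179 m³/s.
The larger discharge is 2.179 m³/s and the smaller is 0.2179 m³/s; the ratio is 10.

10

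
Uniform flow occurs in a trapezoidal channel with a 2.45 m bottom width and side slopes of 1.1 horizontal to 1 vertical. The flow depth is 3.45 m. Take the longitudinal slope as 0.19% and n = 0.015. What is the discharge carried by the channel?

With bottom width b = 2.45 m and side slope z = 1.1: A = (b + zy)y = (2.45 + 1.1×3.45)×3.45 = 21.55 m²; P = b + 2y√(1+z²) = 2.45 + 2×3.45×1.487 = 12.71 m.
Hydraulic radius R = A/P = 21.55/12.71 = 1.695 m.
Manning's equation: Q = (1/n) A R^(2/3) S^(1/2) = (1/0.015) × 21.55 × 1.695^(2/3) × 0.0019^(1/2) = 89 m³/s.

Q = 89 m³/s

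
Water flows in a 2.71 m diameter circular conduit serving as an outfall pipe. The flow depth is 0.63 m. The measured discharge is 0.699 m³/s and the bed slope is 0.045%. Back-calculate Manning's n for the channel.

n = 0.016

For a circular section of diameter D = 2.71 m at depth y = 0.63 m, the central angle is θ = 2 arccos(1 − 2y/D) = 2.012 rad. Then A = (D²/8)(θ − sin θ) = 1.018 m² and P = Dθ/2 = 2.727 m.
Hydraulic radius R = A/P = 1.018/2.727 = 0.3731 m.
Rearranging Manning's equation: n = (1/Q) A R^(2/3) S^(1/2) = (1/0.699) × 1.018 × 0.3731^(2/3) × √0.00045 = 0.016.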